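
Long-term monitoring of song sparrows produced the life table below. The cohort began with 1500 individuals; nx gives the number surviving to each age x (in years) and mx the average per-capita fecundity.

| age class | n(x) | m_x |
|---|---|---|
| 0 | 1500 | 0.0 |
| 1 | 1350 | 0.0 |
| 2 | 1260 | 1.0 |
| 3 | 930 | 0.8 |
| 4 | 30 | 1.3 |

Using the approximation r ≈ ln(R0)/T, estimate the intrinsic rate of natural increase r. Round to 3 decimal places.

0.129

lx = nx/n0 = nx/1500: 1, 0.9, 0.84, 0.62, 0.02
R0 = Σ lx·mx = 0 + 0 + 0.84 + 0.496 + 0.026 = 1.362
Σ x·lx·mx = 3.272; T = 3.272/1.362 = 2.40235…
r ≈ ln(R0)/T = ln(1.362)/2.40235… = 0.12861… → 0.129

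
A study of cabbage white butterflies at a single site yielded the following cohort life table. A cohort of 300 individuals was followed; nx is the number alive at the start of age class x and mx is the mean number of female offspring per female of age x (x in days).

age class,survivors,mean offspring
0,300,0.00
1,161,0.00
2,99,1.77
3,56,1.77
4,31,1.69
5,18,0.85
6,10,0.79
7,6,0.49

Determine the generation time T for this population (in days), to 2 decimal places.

lx = nx/n0 = nx/300: 1, 0.53667…, 0.33, 0.18667…, 0.10333…, 0.06, 0.03333…, 0.02
lx·mx: 0, 0, 0.5841, 0.3304…, 0.174633…, 0.051, 0.026333…, 0.0098 → R0 = 1.176267…
x·lx·mx: 0, 0, 1.1682, 0.9912…, 0.698533…, 0.255, 0.158…, 0.0686 → Σ = 3.339533…
T = 3.339533… / 1.176267… = 2.839095… → 2.84

2.84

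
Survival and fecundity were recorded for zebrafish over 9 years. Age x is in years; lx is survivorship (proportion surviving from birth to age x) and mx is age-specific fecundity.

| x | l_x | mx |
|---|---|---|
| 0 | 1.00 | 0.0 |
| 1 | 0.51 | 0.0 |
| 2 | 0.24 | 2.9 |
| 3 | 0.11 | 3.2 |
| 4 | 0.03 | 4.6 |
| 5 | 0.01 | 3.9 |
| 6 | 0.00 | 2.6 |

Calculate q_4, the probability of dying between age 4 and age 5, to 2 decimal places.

q_4 = (l_4 − l_5) / l_4 = (0.03 − 0.01) / 0.03
     = 0.02 / 0.03 = 0.666667… → 0.67

0.67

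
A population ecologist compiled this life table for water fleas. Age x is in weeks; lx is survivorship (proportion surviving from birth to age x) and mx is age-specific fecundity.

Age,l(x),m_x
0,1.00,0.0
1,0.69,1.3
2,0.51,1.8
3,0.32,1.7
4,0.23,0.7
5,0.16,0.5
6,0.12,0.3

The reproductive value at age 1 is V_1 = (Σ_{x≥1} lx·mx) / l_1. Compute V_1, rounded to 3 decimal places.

lx·mx for x ≥ 1: 0.897, 0.918, 0.544, 0.161, 0.08, 0.036 → sum = 2.636
V_1 = 2.636 / l_1 = 2.636 / 0.69 = 3.82029… → 3.820

3.820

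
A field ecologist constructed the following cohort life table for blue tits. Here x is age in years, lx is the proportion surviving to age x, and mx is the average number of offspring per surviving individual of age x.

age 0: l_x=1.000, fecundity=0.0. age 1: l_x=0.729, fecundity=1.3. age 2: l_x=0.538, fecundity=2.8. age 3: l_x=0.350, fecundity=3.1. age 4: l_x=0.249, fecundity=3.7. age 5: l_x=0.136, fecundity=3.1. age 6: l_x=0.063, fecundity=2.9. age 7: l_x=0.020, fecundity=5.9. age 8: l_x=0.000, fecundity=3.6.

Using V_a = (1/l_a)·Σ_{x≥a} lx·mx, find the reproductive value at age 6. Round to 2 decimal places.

lx·mx for x ≥ 6: 0.1827, 0.118, 0 → sum = 0.3007
V_6 = 0.3007 / l_6 = 0.3007 / 0.063 = 4.773016… → 4.77

4.77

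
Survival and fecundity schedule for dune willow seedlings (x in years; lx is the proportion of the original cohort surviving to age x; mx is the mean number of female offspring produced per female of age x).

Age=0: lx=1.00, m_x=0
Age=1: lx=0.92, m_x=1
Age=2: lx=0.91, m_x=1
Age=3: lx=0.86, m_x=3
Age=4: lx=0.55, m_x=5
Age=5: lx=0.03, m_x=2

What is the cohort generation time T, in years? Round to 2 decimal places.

3.02

lx·mx: 0, 0.92, 0.91, 2.58, 2.75, 0.06 → R0 = 7.22
x·lx·mx: 0, 0.92, 1.82, 7.74, 11, 0.3 → Σ = 21.78
T = 21.78 / 7.22 = 3.01662… → 3.02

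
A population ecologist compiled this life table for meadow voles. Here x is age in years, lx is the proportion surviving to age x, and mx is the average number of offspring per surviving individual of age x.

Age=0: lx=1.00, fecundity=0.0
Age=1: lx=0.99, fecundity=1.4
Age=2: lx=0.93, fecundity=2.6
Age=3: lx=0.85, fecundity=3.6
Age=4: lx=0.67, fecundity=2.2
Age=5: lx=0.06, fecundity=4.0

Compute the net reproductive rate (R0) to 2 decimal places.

8.58

lx·mx by age: 0, 1.386, 2.418, 3.06, 1.474, 0.24
R0 = Σ lx·mx = 8.578 → 8.58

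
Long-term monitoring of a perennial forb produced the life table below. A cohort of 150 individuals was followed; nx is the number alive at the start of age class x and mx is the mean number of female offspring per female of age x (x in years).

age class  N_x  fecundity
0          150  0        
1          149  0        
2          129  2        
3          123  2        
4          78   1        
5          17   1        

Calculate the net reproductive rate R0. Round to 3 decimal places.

3.993

lx = nx/n0 = nx/150: 1, 0.99333…, 0.86, 0.82, 0.52, 0.11333…
lx·mx by age: 0, 0, 1.72, 1.64, 0.52, 0.113333…
R0 = Σ lx·mx = 3.993333… → 3.993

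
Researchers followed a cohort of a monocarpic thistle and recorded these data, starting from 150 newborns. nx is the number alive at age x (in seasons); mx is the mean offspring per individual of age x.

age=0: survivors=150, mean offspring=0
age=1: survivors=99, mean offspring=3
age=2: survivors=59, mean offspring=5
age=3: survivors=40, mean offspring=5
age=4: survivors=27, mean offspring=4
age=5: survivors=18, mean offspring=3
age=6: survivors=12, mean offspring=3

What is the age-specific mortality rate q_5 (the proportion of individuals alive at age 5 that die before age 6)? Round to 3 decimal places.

0.333

lx = nx/n0 = nx/150: 1, 0.66, 0.39333…, 0.26667…, 0.18, 0.12, 0.08
q_5 = (l_5 − l_6) / l_5 = (0.12 − 0.08) / 0.12
     = 0.04 / 0.12 = 0.333333… → 0.333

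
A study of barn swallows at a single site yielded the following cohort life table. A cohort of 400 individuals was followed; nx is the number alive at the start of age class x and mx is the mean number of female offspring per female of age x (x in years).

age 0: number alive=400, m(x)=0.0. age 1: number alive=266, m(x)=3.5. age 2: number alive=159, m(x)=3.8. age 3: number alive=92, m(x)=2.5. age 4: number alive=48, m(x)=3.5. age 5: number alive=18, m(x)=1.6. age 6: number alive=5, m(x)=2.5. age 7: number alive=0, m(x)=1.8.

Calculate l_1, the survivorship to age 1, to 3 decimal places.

l_1 = n_1/n_0 = 266/400 = 0.665 → 0.665

0.665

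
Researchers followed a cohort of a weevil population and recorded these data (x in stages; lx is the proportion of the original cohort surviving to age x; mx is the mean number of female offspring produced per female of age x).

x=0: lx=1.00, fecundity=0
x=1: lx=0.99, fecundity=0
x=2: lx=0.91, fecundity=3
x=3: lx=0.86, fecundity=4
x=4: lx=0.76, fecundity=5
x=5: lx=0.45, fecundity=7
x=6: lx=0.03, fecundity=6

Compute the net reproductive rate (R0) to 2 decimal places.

13.30

lx·mx by age: 0, 0, 2.73, 3.44, 3.8, 3.15, 0.18
R0 = Σ lx·mx = 13.3 → 13.30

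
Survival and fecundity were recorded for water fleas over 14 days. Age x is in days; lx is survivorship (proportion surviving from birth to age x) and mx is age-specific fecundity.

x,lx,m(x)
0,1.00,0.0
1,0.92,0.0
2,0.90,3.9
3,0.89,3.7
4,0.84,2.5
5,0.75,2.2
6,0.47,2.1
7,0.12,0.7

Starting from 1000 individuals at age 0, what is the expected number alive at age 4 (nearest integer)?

Expected survivors = N0 · l_4 = 1000 × 0.84 = 840 → 840

840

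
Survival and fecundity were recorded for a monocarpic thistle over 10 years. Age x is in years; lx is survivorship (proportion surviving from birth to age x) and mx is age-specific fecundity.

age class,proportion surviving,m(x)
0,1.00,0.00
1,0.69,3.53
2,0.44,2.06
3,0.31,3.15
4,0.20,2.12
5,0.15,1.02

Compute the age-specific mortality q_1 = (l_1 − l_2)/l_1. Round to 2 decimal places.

q_1 = (l_1 − l_2) / l_1 = (0.69 − 0.44) / 0.69
     = 0.25 / 0.69 = 0.362319… → 0.36

0.36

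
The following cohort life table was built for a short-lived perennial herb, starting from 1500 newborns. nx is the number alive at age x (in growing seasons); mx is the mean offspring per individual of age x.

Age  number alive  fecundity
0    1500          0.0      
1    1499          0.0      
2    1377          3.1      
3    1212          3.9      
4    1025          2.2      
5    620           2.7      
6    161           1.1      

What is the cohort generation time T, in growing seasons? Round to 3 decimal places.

3.142

lx = nx/n0 = nx/1500: 1, 0.99933…, 0.918, 0.808, 0.68333…, 0.41333…, 0.10733…
lx·mx: 0, 0, 2.8458, 3.1512, 1.503333…, 1.116…, 0.118067… → R0 = 8.7344…
x·lx·mx: 0, 0, 5.6916, 9.4536, 6.013333…, 5.58…, 0.7084… → Σ = 27.446933…
T = 27.446933… / 8.7344… = 3.142395… → 3.142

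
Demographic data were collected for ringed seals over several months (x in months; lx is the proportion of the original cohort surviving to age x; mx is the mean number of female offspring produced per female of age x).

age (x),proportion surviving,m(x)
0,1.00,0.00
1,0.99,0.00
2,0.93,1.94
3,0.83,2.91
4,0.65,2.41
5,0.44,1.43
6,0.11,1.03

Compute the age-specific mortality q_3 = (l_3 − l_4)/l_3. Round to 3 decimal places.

q_3 = (l_3 − l_4) / l_3 = (0.83 − 0.65) / 0.83
     = 0.18 / 0.83 = 0.216867… → 0.217

0.217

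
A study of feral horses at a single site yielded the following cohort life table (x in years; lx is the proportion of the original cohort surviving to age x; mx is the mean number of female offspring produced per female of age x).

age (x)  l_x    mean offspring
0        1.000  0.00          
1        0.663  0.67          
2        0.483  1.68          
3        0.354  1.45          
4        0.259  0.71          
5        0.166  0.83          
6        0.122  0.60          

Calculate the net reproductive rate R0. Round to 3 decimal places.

2.164

lx·mx by age: 0, 0.44421, 0.81144, 0.5133, 0.18389, 0.13778, 0.0732
R0 = Σ lx·mx = 2.16382 → 2.164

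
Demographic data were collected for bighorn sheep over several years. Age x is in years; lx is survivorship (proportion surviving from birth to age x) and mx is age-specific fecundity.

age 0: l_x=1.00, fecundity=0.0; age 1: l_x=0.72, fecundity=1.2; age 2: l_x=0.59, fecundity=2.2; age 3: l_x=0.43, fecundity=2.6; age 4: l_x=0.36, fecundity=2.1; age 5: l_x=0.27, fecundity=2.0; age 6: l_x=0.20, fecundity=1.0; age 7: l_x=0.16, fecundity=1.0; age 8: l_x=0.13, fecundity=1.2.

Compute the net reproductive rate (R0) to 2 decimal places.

lx·mx by age: 0, 0.864, 1.298, 1.118, 0.756, 0.54, 0.2, 0.16, 0.156
R0 = Σ lx·mx = 5.092 → 5.09

5.09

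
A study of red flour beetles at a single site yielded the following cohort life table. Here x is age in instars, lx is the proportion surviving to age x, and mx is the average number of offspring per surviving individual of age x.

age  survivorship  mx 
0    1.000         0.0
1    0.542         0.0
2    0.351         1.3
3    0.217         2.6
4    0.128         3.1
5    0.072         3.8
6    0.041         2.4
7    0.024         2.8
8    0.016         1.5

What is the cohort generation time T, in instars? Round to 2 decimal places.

lx·mx: 0, 0, 0.4563, 0.5642, 0.3968, 0.2736, 0.0984, 0.0672, 0.024 → R0 = 1.8805
x·lx·mx: 0, 0, 0.9126, 1.6926, 1.5872, 1.368, 0.5904, 0.4704, 0.192 → Σ = 6.8132
T = 6.8132 / 1.8805 = 3.623079… → 3.62

3.62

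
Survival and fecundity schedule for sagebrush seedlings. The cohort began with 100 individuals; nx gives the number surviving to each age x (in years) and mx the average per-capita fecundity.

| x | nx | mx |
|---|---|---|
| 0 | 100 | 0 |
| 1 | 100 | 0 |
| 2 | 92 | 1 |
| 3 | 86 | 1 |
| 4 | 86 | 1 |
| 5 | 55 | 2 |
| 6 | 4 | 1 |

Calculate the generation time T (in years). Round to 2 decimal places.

lx = nx/n0 = nx/100: 1, 1, 0.92, 0.86, 0.86, 0.55, 0.04
lx·mx: 0, 0, 0.92, 0.86, 0.86, 1.1, 0.04 → R0 = 3.78
x·lx·mx: 0, 0, 1.84, 2.58, 3.44, 5.5, 0.24 → Σ = 13.6
T = 13.6 / 3.78 = 3.597884… → 3.60

3.60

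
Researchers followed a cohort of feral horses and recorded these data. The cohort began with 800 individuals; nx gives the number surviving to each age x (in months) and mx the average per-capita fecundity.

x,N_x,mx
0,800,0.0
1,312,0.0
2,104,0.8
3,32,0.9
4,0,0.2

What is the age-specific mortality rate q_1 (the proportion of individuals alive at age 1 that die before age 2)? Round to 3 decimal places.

0.667

lx = nx/n0 = nx/800: 1, 0.39, 0.13, 0.04, 0
q_1 = (l_1 − l_2) / l_1 = (0.39 − 0.13) / 0.39
     = 0.26 / 0.39 = 0.666667… → 0.667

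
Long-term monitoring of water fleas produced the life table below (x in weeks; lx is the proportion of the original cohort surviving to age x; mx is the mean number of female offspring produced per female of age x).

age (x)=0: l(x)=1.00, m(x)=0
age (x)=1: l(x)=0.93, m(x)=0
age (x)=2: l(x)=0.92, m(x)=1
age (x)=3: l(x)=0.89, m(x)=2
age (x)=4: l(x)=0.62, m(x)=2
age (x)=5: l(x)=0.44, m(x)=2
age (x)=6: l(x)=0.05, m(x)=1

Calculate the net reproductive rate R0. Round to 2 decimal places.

lx·mx by age: 0, 0, 0.92, 1.78, 1.24, 0.88, 0.05
R0 = Σ lx·mx = 4.87 → 4.87

4.87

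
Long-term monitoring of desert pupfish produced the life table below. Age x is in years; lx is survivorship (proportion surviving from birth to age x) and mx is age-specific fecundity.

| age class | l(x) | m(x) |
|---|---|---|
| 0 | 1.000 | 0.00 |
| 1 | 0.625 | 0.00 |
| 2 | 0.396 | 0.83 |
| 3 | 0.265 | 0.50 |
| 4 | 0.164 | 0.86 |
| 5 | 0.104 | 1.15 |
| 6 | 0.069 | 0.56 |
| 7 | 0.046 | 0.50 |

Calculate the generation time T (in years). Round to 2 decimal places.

lx·mx: 0, 0, 0.32868, 0.1325, 0.14104, 0.1196, 0.03864, 0.023 → R0 = 0.78346
x·lx·mx: 0, 0, 0.65736, 0.3975, 0.56416, 0.598, 0.23184, 0.161 → Σ = 2.60986
T = 2.60986 / 0.78346 = 3.331198… → 3.33

3.33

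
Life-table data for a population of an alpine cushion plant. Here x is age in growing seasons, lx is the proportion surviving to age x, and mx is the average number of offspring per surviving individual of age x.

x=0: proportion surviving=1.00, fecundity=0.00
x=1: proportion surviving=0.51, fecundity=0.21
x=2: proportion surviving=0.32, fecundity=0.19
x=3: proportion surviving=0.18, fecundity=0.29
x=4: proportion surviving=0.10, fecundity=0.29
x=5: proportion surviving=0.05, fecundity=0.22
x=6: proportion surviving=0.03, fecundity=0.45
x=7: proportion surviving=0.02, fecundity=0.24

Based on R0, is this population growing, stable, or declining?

declining

R0 = Σ lx·mx = 0 + 0.1071 + 0.0608 + 0.0522 + 0.029 + 0.011 + 0.0135 + 0.0048 = 0.2784
R0 < 1, so the population is declining.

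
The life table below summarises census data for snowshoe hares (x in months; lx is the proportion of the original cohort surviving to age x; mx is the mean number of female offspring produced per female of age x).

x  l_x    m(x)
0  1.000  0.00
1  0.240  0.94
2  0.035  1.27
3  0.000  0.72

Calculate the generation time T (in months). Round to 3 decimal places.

1.165

lx·mx: 0, 0.2256, 0.04445, 0 → R0 = 0.27005
x·lx·mx: 0, 0.2256, 0.0889, 0 → Σ = 0.3145
T = 0.3145 / 0.27005 = 1.164599… → 1.165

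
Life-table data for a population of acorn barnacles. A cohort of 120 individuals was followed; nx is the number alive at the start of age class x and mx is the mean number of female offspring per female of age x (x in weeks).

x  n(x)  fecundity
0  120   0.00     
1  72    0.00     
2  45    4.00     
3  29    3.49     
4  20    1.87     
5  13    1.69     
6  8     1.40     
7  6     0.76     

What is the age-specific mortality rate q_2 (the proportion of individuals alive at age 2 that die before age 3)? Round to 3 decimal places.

lx = nx/n0 = nx/120: 1, 0.6, 0.375, 0.24167…, 0.16667…, 0.10833…, 0.06667…, 0.05
q_2 = (l_2 − l_3) / l_2 = (0.375 − 0.241667…) / 0.375
     = 0.133333… / 0.375 = 0.355556… → 0.356

0.356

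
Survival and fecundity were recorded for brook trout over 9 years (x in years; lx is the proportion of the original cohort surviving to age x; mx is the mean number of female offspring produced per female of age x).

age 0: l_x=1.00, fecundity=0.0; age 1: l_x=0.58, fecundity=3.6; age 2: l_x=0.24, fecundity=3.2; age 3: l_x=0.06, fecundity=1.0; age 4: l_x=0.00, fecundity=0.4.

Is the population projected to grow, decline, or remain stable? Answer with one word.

R0 = Σ lx·mx = 0 + 2.088 + 0.768 + 0.06 + 0 = 2.916
R0 > 1, so the population is growing.

growing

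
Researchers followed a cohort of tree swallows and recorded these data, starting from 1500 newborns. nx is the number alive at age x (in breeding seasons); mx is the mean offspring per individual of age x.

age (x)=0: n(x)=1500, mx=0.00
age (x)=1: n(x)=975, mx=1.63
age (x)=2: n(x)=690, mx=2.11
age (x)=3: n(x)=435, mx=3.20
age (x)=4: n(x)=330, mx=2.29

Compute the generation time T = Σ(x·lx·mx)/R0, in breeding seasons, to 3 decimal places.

lx = nx/n0 = nx/1500: 1, 0.65, 0.46, 0.29, 0.22
lx·mx: 0, 1.0595, 0.9706, 0.928, 0.5038 → R0 = 3.4619
x·lx·mx: 0, 1.0595, 1.9412, 2.784, 2.0152 → Σ = 7.7999
T = 7.7999 / 3.4619 = 2.253069… → 2.253

2.253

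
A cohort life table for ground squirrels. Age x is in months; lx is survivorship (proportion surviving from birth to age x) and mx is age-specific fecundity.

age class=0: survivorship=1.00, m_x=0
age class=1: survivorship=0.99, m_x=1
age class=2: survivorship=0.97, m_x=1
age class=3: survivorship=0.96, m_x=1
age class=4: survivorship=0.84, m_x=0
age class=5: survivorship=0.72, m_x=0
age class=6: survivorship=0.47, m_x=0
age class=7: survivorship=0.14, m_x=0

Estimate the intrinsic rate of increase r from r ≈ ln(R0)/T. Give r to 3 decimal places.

R0 = Σ lx·mx = 0 + 0.99 + 0.97 + 0.96 + 0 + 0 + 0 + 0 = 2.92
Σ x·lx·mx = 5.81; T = 5.81/2.92 = 1.98973…
r ≈ ln(R0)/T = ln(2.92)/1.98973… = 0.53856… → 0.539

0.539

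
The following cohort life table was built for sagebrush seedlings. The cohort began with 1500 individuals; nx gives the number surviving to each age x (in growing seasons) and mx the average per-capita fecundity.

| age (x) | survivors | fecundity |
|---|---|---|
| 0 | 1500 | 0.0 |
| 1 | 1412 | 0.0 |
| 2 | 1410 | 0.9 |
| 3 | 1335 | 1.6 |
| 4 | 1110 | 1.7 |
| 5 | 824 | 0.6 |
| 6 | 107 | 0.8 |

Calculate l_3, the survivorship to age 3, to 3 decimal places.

l_3 = n_3/n_0 = 1335/1500 = 0.89 → 0.890

0.890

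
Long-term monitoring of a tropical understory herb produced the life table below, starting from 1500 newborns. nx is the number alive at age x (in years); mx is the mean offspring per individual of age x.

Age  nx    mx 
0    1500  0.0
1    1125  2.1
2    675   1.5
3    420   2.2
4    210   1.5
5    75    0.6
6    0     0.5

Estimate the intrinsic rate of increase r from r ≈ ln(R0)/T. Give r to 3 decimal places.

lx = nx/n0 = nx/1500: 1, 0.75, 0.45, 0.28, 0.14, 0.05, 0
R0 = Σ lx·mx = 0 + 1.575 + 0.675 + 0.616 + 0.21 + 0.03 + 0 = 3.106
Σ x·lx·mx = 5.763; T = 5.763/3.106 = 1.85544…
r ≈ ln(R0)/T = ln(3.106)/1.85544… = 0.61082… → 0.611

0.611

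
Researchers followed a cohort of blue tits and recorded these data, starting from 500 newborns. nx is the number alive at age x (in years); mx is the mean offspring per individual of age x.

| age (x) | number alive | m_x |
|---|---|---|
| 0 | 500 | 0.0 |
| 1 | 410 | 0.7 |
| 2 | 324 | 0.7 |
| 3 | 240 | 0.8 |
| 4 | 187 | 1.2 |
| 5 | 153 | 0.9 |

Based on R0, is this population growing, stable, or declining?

growing

lx = nx/n0 = nx/500: 1, 0.82, 0.648, 0.48, 0.374, 0.306
R0 = Σ lx·mx = 0 + 0.574 + 0.4536 + 0.384 + 0.4488 + 0.2754 = 2.1358
R0 > 1, so the population is growing.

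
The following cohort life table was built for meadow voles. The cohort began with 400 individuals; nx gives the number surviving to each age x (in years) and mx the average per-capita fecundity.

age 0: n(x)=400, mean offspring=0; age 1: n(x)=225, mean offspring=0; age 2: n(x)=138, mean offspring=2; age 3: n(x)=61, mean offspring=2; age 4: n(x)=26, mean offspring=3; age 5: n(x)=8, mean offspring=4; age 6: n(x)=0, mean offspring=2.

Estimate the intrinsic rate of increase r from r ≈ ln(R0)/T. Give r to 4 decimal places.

0.0874

lx = nx/n0 = nx/400: 1, 0.5625, 0.345, 0.1525, 0.065, 0.02, 0
R0 = Σ lx·mx = 0 + 0 + 0.69 + 0.305 + 0.195 + 0.08 + 0 = 1.27
Σ x·lx·mx = 3.475; T = 3.475/1.27 = 2.73622…
r ≈ ln(R0)/T = ln(1.27)/2.73622… = 0.087353… → 0.0874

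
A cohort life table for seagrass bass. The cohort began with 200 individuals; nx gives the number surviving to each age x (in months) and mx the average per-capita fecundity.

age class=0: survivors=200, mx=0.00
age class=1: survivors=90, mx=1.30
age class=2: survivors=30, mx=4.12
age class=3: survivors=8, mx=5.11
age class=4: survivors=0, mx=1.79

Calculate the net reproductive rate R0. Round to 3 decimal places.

1.407

lx = nx/n0 = nx/200: 1, 0.45, 0.15, 0.04, 0
lx·mx by age: 0, 0.585, 0.618, 0.2044, 0
R0 = Σ lx·mx = 1.4074 → 1.407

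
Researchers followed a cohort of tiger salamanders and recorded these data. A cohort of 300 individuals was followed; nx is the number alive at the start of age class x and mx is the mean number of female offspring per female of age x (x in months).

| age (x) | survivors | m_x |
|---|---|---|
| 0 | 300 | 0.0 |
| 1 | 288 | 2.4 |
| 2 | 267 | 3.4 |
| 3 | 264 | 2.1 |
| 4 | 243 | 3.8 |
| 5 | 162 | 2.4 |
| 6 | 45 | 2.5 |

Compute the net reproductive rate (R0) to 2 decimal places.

lx = nx/n0 = nx/300: 1, 0.96, 0.89, 0.88, 0.81, 0.54, 0.15
lx·mx by age: 0, 2.304, 3.026, 1.848, 3.078, 1.296, 0.375
R0 = Σ lx·mx = 11.927 → 11.93

11.93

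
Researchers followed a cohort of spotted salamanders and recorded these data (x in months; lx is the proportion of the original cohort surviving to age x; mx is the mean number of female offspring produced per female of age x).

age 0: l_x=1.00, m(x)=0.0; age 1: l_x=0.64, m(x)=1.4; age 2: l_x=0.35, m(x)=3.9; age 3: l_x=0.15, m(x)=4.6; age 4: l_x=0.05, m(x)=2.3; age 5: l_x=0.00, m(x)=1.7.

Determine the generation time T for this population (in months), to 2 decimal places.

lx·mx: 0, 0.896, 1.365, 0.69, 0.115, 0 → R0 = 3.066
x·lx·mx: 0, 0.896, 2.73, 2.07, 0.46, 0 → Σ = 6.156
T = 6.156 / 3.066 = 2.007828… → 2.01

2.01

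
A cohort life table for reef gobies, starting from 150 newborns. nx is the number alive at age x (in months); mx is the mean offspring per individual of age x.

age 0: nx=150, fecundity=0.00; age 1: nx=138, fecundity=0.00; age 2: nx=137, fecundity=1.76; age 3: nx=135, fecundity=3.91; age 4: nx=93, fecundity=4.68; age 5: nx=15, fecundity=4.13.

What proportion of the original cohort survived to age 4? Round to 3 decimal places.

0.620

l_4 = n_4/n_0 = 93/150 = 0.62 → 0.620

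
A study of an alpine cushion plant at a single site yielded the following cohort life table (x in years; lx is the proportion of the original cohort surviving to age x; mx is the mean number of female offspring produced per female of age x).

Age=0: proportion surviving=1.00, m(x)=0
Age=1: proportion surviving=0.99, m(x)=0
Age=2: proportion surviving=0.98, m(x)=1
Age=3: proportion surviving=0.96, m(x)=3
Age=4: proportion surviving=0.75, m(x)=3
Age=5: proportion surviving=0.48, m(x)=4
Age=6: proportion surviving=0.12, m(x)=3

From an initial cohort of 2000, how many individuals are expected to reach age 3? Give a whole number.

Expected survivors = N0 · l_3 = 2000 × 0.96 = 1920 → 1920

1920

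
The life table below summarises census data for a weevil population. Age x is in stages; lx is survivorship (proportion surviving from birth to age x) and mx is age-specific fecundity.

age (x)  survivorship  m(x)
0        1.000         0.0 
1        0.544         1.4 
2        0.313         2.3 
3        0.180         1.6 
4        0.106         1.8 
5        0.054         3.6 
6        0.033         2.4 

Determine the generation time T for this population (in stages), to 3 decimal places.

2.362

lx·mx: 0, 0.7616, 0.7199, 0.288, 0.1908, 0.1944, 0.0792 → R0 = 2.2339
x·lx·mx: 0, 0.7616, 1.4398, 0.864, 0.7632, 0.972, 0.4752 → Σ = 5.2758
T = 5.2758 / 2.2339 = 2.361699… → 2.362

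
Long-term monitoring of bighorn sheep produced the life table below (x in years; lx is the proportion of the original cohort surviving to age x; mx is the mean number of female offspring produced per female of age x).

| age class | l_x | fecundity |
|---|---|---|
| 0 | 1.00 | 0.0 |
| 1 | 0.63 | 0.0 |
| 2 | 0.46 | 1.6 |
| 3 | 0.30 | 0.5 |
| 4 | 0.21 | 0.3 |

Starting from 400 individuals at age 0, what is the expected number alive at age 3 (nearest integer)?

Expected survivors = N0 · l_3 = 400 × 0.30 = 120 → 120

120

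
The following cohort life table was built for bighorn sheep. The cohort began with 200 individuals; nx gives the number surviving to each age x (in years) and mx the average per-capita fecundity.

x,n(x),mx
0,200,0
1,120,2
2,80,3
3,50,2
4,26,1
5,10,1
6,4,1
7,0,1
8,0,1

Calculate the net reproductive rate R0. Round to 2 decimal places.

3.10

lx = nx/n0 = nx/200: 1, 0.6, 0.4, 0.25, 0.13, 0.05, 0.02, 0, 0
lx·mx by age: 0, 1.2, 1.2, 0.5, 0.13, 0.05, 0.02, 0, 0
R0 = Σ lx·mx = 3.1 → 3.10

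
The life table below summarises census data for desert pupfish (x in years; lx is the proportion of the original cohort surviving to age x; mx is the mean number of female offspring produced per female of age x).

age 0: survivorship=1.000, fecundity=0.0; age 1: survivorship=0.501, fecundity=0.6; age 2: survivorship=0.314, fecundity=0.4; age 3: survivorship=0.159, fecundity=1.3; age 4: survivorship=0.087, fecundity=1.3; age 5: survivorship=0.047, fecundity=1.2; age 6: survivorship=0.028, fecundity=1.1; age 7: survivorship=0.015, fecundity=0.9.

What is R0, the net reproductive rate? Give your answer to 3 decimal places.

lx·mx by age: 0, 0.3006, 0.1256, 0.2067, 0.1131, 0.0564, 0.0308, 0.0135
R0 = Σ lx·mx = 0.8467 → 0.847

0.847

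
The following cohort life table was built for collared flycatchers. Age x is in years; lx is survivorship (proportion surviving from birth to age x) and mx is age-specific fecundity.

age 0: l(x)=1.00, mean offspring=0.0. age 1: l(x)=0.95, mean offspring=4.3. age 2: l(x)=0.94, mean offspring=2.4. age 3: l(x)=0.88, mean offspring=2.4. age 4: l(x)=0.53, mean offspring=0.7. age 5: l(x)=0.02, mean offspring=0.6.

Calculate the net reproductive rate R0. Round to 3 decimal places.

lx·mx by age: 0, 4.085, 2.256, 2.112, 0.371, 0.012
R0 = Σ lx·mx = 8.836 → 8.836

8.836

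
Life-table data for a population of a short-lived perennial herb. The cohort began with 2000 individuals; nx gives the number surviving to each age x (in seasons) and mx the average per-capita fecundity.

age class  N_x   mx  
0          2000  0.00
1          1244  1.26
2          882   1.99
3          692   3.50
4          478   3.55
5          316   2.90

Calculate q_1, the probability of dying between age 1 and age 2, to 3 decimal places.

lx = nx/n0 = nx/2000: 1, 0.622, 0.441, 0.346, 0.239, 0.158
q_1 = (l_1 − l_2) / l_1 = (0.622 − 0.441) / 0.622
     = 0.181 / 0.622 = 0.290997… → 0.291

0.291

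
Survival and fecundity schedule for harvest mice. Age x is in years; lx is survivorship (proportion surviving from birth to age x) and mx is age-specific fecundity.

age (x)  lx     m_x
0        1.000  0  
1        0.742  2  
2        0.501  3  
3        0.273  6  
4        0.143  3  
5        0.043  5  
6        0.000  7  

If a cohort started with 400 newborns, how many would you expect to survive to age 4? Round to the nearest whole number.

57

Expected survivors = N0 · l_4 = 400 × 0.143 = 57.2 → 57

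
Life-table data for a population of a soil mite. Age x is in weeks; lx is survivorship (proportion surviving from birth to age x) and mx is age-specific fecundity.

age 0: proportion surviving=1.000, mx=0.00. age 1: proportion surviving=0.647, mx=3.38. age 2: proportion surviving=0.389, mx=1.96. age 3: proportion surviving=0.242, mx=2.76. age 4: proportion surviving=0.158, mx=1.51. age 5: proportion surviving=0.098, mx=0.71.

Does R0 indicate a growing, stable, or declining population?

R0 = Σ lx·mx = 0 + 2.18686 + 0.76244 + 0.66792 + 0.23858 + 0.06958 = 3.92538
R0 > 1, so the population is growing.

growing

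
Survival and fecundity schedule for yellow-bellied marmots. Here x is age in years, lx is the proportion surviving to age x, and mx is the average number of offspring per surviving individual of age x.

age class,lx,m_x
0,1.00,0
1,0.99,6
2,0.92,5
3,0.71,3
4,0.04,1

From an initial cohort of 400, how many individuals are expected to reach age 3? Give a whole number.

Expected survivors = N0 · l_3 = 400 × 0.71 = 284 → 284

284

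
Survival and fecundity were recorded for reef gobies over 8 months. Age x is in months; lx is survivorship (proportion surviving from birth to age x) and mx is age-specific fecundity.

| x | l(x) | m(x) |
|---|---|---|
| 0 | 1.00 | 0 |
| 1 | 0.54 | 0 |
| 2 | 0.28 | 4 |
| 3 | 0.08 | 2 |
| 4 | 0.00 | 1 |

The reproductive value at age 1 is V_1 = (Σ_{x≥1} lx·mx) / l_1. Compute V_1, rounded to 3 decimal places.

2.370

lx·mx for x ≥ 1: 0, 1.12, 0.16, 0 → sum = 1.28
V_1 = 1.28 / l_1 = 1.28 / 0.54 = 2.37037… → 2.370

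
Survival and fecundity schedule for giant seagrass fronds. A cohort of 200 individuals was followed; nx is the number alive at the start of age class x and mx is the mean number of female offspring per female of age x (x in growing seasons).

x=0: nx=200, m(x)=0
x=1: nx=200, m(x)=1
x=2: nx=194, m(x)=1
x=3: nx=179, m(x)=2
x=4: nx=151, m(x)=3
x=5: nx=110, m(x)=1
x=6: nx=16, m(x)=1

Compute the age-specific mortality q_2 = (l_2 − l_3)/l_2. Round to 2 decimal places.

0.08

lx = nx/n0 = nx/200: 1, 1, 0.97, 0.895, 0.755, 0.55, 0.08
q_2 = (l_2 − l_3) / l_2 = (0.97 − 0.895) / 0.97
     = 0.075 / 0.97 = 0.07732… → 0.08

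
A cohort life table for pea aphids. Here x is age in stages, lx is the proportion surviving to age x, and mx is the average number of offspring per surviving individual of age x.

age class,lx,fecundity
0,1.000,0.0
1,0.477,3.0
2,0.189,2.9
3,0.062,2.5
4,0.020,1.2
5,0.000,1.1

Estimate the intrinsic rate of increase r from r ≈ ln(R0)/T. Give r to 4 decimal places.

0.5376

R0 = Σ lx·mx = 0 + 1.431 + 0.5481 + 0.155 + 0.024 + 0 = 2.1581
Σ x·lx·mx = 3.0882; T = 3.0882/2.1581 = 1.43098…
r ≈ ln(R0)/T = ln(2.1581)/1.43098… = 0.537553… → 0.5376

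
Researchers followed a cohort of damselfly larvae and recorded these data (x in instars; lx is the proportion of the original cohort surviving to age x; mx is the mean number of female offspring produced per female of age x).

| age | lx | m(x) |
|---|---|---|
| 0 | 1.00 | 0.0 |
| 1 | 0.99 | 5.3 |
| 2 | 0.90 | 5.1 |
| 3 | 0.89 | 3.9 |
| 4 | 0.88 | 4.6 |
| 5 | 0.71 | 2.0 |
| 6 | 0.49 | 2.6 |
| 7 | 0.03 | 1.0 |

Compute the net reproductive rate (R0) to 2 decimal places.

lx·mx by age: 0, 5.247, 4.59, 3.471, 4.048, 1.42, 1.274, 0.03
R0 = Σ lx·mx = 20.08 → 20.08

20.08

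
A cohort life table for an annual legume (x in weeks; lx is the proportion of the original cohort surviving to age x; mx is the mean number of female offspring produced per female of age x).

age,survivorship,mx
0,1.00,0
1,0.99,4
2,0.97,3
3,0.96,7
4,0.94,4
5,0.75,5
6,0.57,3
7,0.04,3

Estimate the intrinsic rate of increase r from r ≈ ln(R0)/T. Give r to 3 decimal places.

0.960

R0 = Σ lx·mx = 0 + 3.96 + 2.91 + 6.72 + 3.76 + 3.75 + 1.71 + 0.12 = 22.93
Σ x·lx·mx = 74.83; T = 74.83/22.93 = 3.26341…
r ≈ ln(R0)/T = ln(22.93)/3.26341… = 0.95987… → 0.960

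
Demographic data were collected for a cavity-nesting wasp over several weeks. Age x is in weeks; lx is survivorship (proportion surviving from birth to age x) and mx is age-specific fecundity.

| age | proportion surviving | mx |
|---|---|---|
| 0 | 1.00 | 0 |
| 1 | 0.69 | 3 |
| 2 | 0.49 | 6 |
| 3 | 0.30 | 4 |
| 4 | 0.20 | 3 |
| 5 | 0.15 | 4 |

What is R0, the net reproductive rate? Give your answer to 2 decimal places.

lx·mx by age: 0, 2.07, 2.94, 1.2, 0.6, 0.6
R0 = Σ lx·mx = 7.41 → 7.41

7.41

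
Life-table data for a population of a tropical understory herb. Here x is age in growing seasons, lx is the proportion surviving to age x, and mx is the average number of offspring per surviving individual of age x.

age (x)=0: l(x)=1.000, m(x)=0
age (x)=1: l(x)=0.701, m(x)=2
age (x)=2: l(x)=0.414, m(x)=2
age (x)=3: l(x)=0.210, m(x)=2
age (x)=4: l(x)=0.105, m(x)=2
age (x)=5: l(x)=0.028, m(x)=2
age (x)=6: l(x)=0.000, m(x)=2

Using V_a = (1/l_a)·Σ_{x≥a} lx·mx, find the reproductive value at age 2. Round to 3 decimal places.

3.657

lx·mx for x ≥ 2: 0.828, 0.42, 0.21, 0.056, 0 → sum = 1.514
V_2 = 1.514 / l_2 = 1.514 / 0.414 = 3.657005… → 3.657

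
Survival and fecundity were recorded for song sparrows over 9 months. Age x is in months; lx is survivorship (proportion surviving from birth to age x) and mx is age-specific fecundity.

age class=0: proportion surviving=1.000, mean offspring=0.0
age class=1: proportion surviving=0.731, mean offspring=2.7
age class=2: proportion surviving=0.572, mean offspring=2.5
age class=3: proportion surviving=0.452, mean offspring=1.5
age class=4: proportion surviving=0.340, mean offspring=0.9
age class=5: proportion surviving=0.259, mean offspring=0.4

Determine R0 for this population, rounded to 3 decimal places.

4.491

lx·mx by age: 0, 1.9737, 1.43, 0.678, 0.306, 0.1036
R0 = Σ lx·mx = 4.4913 → 4.491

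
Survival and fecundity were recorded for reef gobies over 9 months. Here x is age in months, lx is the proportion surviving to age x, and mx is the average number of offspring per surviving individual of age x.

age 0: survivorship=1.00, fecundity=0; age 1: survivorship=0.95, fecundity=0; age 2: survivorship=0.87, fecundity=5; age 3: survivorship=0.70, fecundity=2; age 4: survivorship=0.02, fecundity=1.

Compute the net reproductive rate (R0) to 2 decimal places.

lx·mx by age: 0, 0, 4.35, 1.4, 0.02
R0 = Σ lx·mx = 5.77 → 5.77

5.77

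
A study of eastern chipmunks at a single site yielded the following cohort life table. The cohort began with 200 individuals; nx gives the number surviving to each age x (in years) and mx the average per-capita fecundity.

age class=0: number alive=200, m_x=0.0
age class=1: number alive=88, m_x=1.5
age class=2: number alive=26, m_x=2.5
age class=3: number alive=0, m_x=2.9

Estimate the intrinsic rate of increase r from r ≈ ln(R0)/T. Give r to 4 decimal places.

lx = nx/n0 = nx/200: 1, 0.44, 0.13, 0
R0 = Σ lx·mx = 0 + 0.66 + 0.325 + 0 = 0.985
Σ x·lx·mx = 1.31; T = 1.31/0.985 = 1.32995…
r ≈ ln(R0)/T = ln(0.985)/1.32995… = -0.011364… → -0.0114

-0.0114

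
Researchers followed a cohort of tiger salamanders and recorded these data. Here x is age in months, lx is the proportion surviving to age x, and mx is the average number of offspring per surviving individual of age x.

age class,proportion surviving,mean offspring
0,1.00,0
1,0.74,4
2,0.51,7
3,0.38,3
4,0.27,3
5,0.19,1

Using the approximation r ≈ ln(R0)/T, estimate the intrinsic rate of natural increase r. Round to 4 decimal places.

1.0574

R0 = Σ lx·mx = 0 + 2.96 + 3.57 + 1.14 + 0.81 + 0.19 = 8.67
Σ x·lx·mx = 17.71; T = 17.71/8.67 = 2.04268…
r ≈ ln(R0)/T = ln(8.67)/2.04268… = 1.057372… → 1.0574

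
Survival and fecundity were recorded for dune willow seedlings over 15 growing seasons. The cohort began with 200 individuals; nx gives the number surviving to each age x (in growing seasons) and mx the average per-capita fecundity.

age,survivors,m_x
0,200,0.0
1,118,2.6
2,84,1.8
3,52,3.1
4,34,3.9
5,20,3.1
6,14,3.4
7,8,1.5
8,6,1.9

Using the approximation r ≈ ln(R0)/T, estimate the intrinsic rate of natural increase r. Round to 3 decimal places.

0.550

lx = nx/n0 = nx/200: 1, 0.59, 0.42, 0.26, 0.17, 0.1, 0.07, 0.04, 0.03
R0 = Σ lx·mx = 0 + 1.534 + 0.756 + 0.806 + 0.663 + 0.31 + 0.238 + 0.06 + 0.057 = 4.424
Σ x·lx·mx = 11.97; T = 11.97/4.424 = 2.7057…
r ≈ ln(R0)/T = ln(4.424)/2.7057… = 0.5496… → 0.550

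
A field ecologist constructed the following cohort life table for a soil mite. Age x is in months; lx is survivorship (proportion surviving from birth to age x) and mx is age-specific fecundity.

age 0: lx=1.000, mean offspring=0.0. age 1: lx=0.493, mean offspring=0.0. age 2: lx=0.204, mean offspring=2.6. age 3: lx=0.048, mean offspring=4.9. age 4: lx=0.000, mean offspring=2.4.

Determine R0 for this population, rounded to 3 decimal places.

lx·mx by age: 0, 0, 0.5304, 0.2352, 0
R0 = Σ lx·mx = 0.7656 → 0.766

0.766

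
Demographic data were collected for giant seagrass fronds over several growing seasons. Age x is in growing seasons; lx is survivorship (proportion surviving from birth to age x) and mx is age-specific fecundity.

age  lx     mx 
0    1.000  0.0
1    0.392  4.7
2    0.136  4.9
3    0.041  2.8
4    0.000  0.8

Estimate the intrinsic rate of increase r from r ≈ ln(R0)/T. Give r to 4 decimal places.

R0 = Σ lx·mx = 0 + 1.8424 + 0.6664 + 0.1148 + 0 = 2.6236
Σ x·lx·mx = 3.5196; T = 3.5196/2.6236 = 1.34152…
r ≈ ln(R0)/T = ln(2.6236)/1.34152… = 0.718998… → 0.7190

0.7190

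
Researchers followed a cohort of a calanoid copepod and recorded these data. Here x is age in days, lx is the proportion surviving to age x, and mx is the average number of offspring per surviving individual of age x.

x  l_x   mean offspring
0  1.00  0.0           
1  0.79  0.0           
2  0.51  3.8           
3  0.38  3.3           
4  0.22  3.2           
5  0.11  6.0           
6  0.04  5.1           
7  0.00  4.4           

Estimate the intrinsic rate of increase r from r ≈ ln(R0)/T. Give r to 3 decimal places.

0.496

R0 = Σ lx·mx = 0 + 0 + 1.938 + 1.254 + 0.704 + 0.66 + 0.204 + 0 = 4.76
Σ x·lx·mx = 14.978; T = 14.978/4.76 = 3.14664…
r ≈ ln(R0)/T = ln(4.76)/3.14664… = 0.49585… → 0.496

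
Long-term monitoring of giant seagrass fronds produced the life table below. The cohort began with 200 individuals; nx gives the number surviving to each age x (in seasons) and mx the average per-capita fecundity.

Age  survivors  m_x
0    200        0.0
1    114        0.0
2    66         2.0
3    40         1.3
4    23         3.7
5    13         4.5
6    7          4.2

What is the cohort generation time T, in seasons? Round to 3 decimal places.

lx = nx/n0 = nx/200: 1, 0.57, 0.33, 0.2, 0.115, 0.065, 0.035
lx·mx: 0, 0, 0.66, 0.26, 0.4255, 0.2925, 0.147 → R0 = 1.785
x·lx·mx: 0, 0, 1.32, 0.78, 1.702, 1.4625, 0.882 → Σ = 6.1465
T = 6.1465 / 1.785 = 3.443417… → 3.443

3.443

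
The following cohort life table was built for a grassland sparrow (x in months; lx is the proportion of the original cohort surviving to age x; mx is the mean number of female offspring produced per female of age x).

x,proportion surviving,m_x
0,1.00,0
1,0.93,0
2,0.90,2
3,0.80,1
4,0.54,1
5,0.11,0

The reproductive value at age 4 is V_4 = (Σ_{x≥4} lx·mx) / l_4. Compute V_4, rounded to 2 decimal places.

1.00

lx·mx for x ≥ 4: 0.54, 0 → sum = 0.54
V_4 = 0.54 / l_4 = 0.54 / 0.54 = 1 → 1.00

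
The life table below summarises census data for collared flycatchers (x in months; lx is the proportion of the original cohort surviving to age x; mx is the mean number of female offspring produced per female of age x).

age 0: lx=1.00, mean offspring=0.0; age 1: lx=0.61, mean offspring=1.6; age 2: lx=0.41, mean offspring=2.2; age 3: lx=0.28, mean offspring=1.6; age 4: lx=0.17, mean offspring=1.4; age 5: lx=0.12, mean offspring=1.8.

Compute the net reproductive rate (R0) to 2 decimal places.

2.78

lx·mx by age: 0, 0.976, 0.902, 0.448, 0.238, 0.216
R0 = Σ lx·mx = 2.78 → 2.78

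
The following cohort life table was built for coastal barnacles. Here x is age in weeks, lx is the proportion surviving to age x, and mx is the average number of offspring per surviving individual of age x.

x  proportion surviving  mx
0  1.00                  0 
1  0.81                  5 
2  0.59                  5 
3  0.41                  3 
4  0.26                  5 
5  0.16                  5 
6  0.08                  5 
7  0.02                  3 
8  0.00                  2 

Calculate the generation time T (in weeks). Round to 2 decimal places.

2.38

lx·mx: 0, 4.05, 2.95, 1.23, 1.3, 0.8, 0.4, 0.06, 0 → R0 = 10.79
x·lx·mx: 0, 4.05, 5.9, 3.69, 5.2, 4, 2.4, 0.42, 0 → Σ = 25.66
T = 25.66 / 10.79 = 2.378128… → 2.38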